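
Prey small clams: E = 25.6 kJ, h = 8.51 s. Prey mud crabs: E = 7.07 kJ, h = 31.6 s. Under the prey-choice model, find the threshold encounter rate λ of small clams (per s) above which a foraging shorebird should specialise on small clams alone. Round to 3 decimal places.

0.009 per s

Drop mud crabs once their profitability E₂/h₂ falls below the rate achievable on small clams alone: E₂/h₂ = λE₁/(1 + λh₁).
Solve for λ: λE₁h₂ = E₂(1 + λh₁) → λ(E₁h₂ − E₂h₁) = E₂ → λ = E₂/(E₁h₂ − E₂h₁).
λ = 7.07/(25.6×31.6 − 7.07×8.51) = 7.07/748.8 = 0.009442 per s.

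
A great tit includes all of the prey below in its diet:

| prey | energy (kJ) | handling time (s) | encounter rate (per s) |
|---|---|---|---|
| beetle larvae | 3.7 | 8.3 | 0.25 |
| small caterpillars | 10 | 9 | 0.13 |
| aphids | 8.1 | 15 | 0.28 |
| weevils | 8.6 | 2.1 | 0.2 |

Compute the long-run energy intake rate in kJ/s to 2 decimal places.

Energy encountered per unit search time: 0.25×3.7 + 0.13×10 + 0.28×8.1 + 0.2×8.6 = 6.213 kJ/s.
Handling time per unit search time: 0.25×8.3 + 0.13×9 + 0.28×15 + 0.2×2.1 = 7.865.
Rate = 6.213/(1 + 7.865) = 0.7008 kJ/s.

0.70 kJ/s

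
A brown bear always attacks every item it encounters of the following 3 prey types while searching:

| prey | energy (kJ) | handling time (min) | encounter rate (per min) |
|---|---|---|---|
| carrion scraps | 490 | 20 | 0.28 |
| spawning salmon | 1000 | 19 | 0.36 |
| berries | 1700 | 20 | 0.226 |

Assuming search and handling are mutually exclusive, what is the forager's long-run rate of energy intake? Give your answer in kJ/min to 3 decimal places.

Energy encountered per unit search time: 0.28×490 + 0.36×1000 + 0.226×1700 = 881.4 kJ/min.
Handling time per unit search time: 0.28×20 + 0.36×19 + 0.226×20 = 16.96.
Rate = 881.4/(1 + 16.96) = 49.08 kJ/min.

49.076 kJ/min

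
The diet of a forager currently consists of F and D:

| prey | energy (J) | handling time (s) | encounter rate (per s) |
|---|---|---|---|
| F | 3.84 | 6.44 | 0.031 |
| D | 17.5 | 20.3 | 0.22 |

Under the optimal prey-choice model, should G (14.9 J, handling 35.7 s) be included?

On F and D alone, R = ΣλE/(1+Σλh) = 3.969/5.666 = 0.7005 J/s.
G: E/h = 14.9/35.7 = 0.4174 J/s.
0.4174 < 0.7005, so adding G would lower the average — exclude it.

No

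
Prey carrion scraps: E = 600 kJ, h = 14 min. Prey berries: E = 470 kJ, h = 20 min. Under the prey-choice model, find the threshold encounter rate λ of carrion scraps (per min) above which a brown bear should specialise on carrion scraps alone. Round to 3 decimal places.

0.087 per min

Drop berries once their profitability E₂/h₂ falls below the rate achievable on carrion scraps alone: E₂/h₂ = λE₁/(1 + λh₁).
Solve for λ: λE₁h₂ = E₂(1 + λh₁) → λ(E₁h₂ − E₂h₁) = E₂ → λ = E₂/(E₁h₂ − E₂h₁).
λ = 470/(600×20 − 470×14) = 470/5420 = 0.08672 per min.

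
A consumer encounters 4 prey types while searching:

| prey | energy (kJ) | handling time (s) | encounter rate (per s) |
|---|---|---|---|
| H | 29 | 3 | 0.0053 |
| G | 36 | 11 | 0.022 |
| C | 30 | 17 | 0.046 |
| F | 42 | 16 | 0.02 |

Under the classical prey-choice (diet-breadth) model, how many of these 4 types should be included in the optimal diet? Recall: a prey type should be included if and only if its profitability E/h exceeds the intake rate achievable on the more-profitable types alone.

4

Profitabilities (E/h, kJ/s): H 9.67, G 3.27, F 2.62, C 1.76. Add prey in this order while the next type's profitability exceeds the intake rate on those already taken.
Rate on top 1: 0.1513. G: 3.27 > 0.1513 → include.
Rate on top 2: 0.7518. F: 2.62 > 0.7518 → include.
Rate on top 3: 1.132. C: 1.76 > 1.132 → include.
Optimal diet: H, G, F, C — 4 of 4 types.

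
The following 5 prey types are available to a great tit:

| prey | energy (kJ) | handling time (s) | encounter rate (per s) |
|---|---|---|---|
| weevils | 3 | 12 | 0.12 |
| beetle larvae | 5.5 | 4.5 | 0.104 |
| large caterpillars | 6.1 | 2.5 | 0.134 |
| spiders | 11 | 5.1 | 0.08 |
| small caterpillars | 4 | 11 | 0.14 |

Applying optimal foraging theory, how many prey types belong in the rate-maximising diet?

3

Profitabilities (E/h, kJ/s): large caterpillars 2.44, spiders 2.16, beetle larvae 1.22, small caterpillars 0.364, weevils 0.25. Add prey in this order while the next type's profitability exceeds the intake rate on those already taken.
Rate on top 1: 0.6123. spiders: 2.16 > 0.6123 → include.
Rate on top 2: 0.9738. beetle larvae: 1.22 > 0.9738 → include.
Rate on top 3: 1.026. small caterpillars: 0.364 < 1.026 → exclude; stop.
Optimal diet: large caterpillars, spiders, beetle larvae — 3 of 5 types.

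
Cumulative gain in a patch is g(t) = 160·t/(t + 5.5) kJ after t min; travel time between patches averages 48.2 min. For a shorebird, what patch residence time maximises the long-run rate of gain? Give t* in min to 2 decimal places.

16.28 min

By the marginal value theorem, leave when the instantaneous gain rate g'(t) equals the habitat-wide average g(t)/(T + t).
g'(t) = 160·5.5/(t + 5.5)². Setting 160·5.5/(t+5.5)² = 160t/[(t+5.5)(48.2+t)] gives 5.5(48.2+t) = t(t+5.5), so t² = 5.5×48.2 = 265.1.
t* = √265.1 = 16.28 min.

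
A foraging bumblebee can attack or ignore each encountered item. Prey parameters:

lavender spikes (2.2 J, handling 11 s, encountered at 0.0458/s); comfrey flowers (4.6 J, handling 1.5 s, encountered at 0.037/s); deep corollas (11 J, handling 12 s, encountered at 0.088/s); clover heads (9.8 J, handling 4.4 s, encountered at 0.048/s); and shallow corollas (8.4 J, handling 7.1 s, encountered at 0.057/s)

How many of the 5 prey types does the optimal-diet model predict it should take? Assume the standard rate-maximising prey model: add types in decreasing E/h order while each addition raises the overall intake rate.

4

Profitabilities (E/h, J/s): comfrey flowers 3.07, clover heads 2.23, shallow corollas 1.18, deep corollas 0.917, lavender spikes 0.2. Add prey in this order while the next type's profitability exceeds the intake rate on those already taken.
Rate on top 1: 0.1613. clover heads: 2.23 > 0.1613 → include.
Rate on top 2: 0.5057. shallow corollas: 1.18 > 0.5057 → include.
Rate on top 3: 0.6697. deep corollas: 0.917 > 0.6697 → include.
Rate on top 4: 0.7653. lavender spikes: 0.2 < 0.7653 → exclude; stop.
Optimal diet: comfrey flowers, clover heads, shallow corollas, deep corollas — 4 of 5 types.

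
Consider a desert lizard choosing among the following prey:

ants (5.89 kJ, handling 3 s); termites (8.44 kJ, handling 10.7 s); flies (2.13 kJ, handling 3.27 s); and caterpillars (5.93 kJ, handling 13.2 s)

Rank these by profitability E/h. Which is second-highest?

termites

Profitability E/h (kJ/s): ants = 5.89/3 = 1.96, termites = 8.44/10.7 = 0.789, flies = 2.13/3.27 = 0.651, caterpillars = 5.93/13.2 = 0.449.
Ranked: ants > termites > flies > caterpillars.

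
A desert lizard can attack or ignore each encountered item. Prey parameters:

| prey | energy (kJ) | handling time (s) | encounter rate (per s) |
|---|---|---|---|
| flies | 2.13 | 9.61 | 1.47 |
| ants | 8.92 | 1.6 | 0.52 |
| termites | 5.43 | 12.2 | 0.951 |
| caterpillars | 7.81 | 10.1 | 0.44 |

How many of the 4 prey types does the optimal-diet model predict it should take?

E/h in descending order: ants 5.57, caterpillars 0.773, termites 0.445, flies 0.222 kJ/s. The optimal diet is the largest prefix of this list for which every included type satisfies E_i/h_i > R on the types above it.
Rate on top 1: 2.532. caterpillars: 0.773 < 2.532 → exclude; stop.
Optimal diet: ants — 1 of 4 types.

1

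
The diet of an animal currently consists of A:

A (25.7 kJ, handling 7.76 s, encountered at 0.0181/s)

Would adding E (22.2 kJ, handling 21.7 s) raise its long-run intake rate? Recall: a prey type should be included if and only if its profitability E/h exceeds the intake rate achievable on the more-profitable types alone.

On A alone, R = ΣλE/(1+Σλh) = 0.4652/1.14 = 0.4079 kJ/s.
Profitability of E: 22.2/21.7 = 1.023 kJ/s.
1.023 > 0.4079, so adding E raises the average — include it.

Yes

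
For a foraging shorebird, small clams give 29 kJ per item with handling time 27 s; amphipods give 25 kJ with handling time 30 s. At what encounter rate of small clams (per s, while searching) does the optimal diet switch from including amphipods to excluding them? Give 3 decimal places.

0.128 per s

Drop amphipods once their profitability E₂/h₂ falls below the rate achievable on small clams alone: E₂/h₂ = λE₁/(1 + λh₁).
Solve for λ: λE₁h₂ = E₂(1 + λh₁) → λ(E₁h₂ − E₂h₁) = E₂ → λ = E₂/(E₁h₂ − E₂h₁).
λ = 25/(29×30 − 25×27) = 25/195 = 0.1282 per s.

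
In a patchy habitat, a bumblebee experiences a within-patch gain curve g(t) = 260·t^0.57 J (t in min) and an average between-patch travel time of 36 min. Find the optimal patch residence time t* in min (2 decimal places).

Optimal t* satisfies g'(t*) = g(t*)/(T + t*).
g'(t) = 0.57·260·t^-0.43. Setting 0.57·260·t^-0.43 = 260·t^0.57/(36+t) gives 0.57(36+t) = t, so 0.43·t = 0.57×36.
t* = 0.57×36/0.43 = 47.72 min.

47.72 min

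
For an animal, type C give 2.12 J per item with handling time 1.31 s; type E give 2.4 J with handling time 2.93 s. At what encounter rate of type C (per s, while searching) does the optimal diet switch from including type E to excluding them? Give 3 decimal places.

The zero-one rule: include type E iff E₂/h₂ > λE₁/(1+λh₁). Equality gives the switch point.
λE₁h₂ = E₂ + λE₂h₁ ⇒ λ = E₂/(E₁h₂ − E₂h₁) = 2.4/(6.212 − 3.144) = 0.7824 per s.

0.782 per s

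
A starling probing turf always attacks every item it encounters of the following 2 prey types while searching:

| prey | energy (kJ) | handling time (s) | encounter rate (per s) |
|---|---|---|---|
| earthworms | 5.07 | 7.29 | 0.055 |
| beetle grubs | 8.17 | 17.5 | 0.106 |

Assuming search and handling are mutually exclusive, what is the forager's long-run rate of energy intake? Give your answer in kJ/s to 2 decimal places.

0.35 kJ/s

Energy encountered per unit search time: 0.055×5.07 + 0.106×8.17 = 1.145 kJ/s.
Handling time per unit search time: 0.055×7.29 + 0.106×17.5 = 2.256.
Rate = 1.145/(1 + 2.256) = 0.3516 kJ/s.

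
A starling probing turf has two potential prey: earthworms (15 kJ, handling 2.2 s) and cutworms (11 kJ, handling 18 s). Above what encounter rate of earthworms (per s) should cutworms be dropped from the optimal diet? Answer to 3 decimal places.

0.045 per s

At the threshold, the rate on earthworms alone equals the profitability of cutworms: λ·15/(1 + λ·2.2) = 11/18 = 0.6111.
Rearranging, λ(15 − 0.6111×2.2) = 0.6111, so λ = 0.6111/13.66 = 0.04475 per s.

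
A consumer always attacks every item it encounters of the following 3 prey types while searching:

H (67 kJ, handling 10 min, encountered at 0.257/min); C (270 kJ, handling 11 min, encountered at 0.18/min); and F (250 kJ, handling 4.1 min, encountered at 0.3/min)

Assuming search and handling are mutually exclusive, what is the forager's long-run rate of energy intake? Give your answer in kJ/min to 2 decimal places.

20.77 kJ/min

R = (0.257×67 + 0.18×270 + 0.3×250) / (1 + 0.257×10 + 0.18×11 + 0.3×4.1) = 140.8/6.78 = 20.77 kJ/min.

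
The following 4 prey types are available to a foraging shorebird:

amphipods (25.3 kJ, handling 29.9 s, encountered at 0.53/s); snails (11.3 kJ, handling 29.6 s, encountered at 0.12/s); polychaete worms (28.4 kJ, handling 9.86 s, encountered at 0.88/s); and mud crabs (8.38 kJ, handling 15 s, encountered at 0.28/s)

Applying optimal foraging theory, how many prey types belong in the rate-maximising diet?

1

Rank by E/h (kJ/s): polychaete worms 2.88, amphipods 0.846, mud crabs 0.559, snails 0.382. Include each in turn until the next type's E/h falls below the running intake rate.
Rate on top 1: 2.583. amphipods: 0.846 < 2.583 → exclude; stop.
Optimal diet: polychaete worms — 1 of 4 types.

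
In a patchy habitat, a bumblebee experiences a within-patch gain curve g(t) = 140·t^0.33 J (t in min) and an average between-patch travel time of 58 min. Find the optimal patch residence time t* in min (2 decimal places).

Maximise g(t)/(T+t): set derivative to zero → g'(t)(T+t) = g(t).
g'(t) = 0.33·140·t^-0.67. Setting 0.33·140·t^-0.67 = 140·t^0.33/(58+t) gives 0.33(58+t) = t, so 0.67·t = 0.33×58.
t* = 0.33×58/0.67 = 28.57 min.

28.57 min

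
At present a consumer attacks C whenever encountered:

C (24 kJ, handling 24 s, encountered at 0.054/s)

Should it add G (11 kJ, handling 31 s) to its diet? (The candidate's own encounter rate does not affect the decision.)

Intake rate on the current diet: R = (0.054×24) / (1 + 0.054×24) = 1.296/2.296 = 0.5645 kJ/s.
G: E/h = 11/31 = 0.3548 kJ/s.
0.3548 < 0.5645, so adding G would lower the average — exclude it.

No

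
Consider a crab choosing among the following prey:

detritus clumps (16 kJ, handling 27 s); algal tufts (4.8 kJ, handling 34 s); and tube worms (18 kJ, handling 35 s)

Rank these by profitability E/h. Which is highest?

Profitability E/h (kJ/s): detritus clumps = 16/27 = 0.593, algal tufts = 4.8/34 = 0.141, tube worms = 18/35 = 0.514.
Ranked: detritus clumps > tube worms > algal tufts.

detritus clumps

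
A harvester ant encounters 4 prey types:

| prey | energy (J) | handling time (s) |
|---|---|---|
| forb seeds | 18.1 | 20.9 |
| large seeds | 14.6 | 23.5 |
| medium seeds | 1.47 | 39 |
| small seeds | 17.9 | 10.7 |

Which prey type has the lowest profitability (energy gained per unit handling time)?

In descending order of E/h:
small seeds: 17.9/10.7 = 1.67 J/s
forb seeds: 18.1/20.9 = 0.866 J/s
large seeds: 14.6/23.5 = 0.621 J/s
medium seeds: 1.47/39 = 0.0377 J/s

medium seeds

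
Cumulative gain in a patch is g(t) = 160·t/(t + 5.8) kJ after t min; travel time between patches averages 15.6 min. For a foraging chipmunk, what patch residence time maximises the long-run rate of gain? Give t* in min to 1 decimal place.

Optimal t* satisfies g'(t*) = g(t*)/(T + t*).
g'(t) = 160·5.8/(t + 5.8)². Setting 160·5.8/(t+5.8)² = 160t/[(t+5.8)(15.6+t)] gives 5.8(15.6+t) = t(t+5.8), so t² = 5.8×15.6 = 90.48.
t* = √90.48 = 9.512 min.

9.5 min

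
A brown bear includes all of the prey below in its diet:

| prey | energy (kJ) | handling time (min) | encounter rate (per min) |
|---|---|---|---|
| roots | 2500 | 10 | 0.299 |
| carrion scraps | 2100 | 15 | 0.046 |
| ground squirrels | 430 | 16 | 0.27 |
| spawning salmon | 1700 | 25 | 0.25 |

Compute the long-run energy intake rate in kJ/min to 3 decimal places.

90.833 kJ/min

R = (0.299×2500 + 0.046×2100 + 0.27×430 + 0.25×1700) / (1 + 0.299×10 + 0.046×15 + 0.27×16 + 0.25×25) = 1385/15.25 = 90.83 kJ/min.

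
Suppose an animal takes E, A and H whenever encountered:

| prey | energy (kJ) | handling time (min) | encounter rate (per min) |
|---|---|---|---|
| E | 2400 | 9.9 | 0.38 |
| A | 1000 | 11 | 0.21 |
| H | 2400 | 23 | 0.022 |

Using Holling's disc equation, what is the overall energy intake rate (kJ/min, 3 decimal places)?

155.028 kJ/min

Energy encountered per unit search time: 0.38×2400 + 0.21×1000 + 0.022×2400 = 1175 kJ/min.
Handling time per unit search time: 0.38×9.9 + 0.21×11 + 0.022×23 = 6.578.
Rate = 1175/(1 + 6.578) = 155 kJ/min.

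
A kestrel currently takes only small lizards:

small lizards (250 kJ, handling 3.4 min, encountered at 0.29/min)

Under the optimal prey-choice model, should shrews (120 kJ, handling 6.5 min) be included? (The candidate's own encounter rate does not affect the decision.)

No

Intake rate on the current diet: R = (0.29×250) / (1 + 0.29×3.4) = 72.5/1.986 = 36.51 kJ/min.
shrews: E/h = 120/6.5 = 18.46 kJ/min.
18.46 < 36.51, so adding shrews would lower the average — exclude it.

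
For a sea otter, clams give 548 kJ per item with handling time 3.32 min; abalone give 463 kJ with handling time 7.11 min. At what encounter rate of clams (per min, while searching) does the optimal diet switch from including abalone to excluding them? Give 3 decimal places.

Drop abalone once their profitability E₂/h₂ falls below the rate achievable on clams alone: E₂/h₂ = λE₁/(1 + λh₁).
Solve for λ: λE₁h₂ = E₂(1 + λh₁) → λ(E₁h₂ − E₂h₁) = E₂ → λ = E₂/(E₁h₂ − E₂h₁).
λ = 463/(548×7.11 − 463×3.32) = 463/2359 = 0.1963 per min.

0.196 per min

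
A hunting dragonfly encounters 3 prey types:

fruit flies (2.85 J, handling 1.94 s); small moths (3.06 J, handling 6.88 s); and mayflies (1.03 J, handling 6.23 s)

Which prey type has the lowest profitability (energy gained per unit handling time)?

In descending order of E/h:
fruit flies: 2.85/1.94 = 1.47 J/s
small moths: 3.06/6.88 = 0.445 J/s
mayflies: 1.03/6.23 = 0.165 J/s

mayflies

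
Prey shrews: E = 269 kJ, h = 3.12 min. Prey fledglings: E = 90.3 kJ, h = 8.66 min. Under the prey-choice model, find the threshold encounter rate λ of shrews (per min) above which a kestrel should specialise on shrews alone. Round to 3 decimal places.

The zero-one rule: include fledglings iff E₂/h₂ > λE₁/(1+λh₁). Equality gives the switch point.
λE₁h₂ = E₂ + λE₂h₁ ⇒ λ = E₂/(E₁h₂ − E₂h₁) = 90.3/(2330 − 281.7) = 0.0441 per min.

0.044 per min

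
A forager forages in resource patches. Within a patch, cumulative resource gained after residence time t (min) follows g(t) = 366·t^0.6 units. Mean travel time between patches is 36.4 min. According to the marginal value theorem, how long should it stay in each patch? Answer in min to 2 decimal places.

54.60 min

Optimal t* satisfies g'(t*) = g(t*)/(T + t*).
g'(t) = 0.6·366·t^-0.4. Setting 0.6·366·t^-0.4 = 366·t^0.6/(36.4+t) gives 0.6(36.4+t) = t, so 0.40·t = 0.6×36.4.
t* = 0.6×36.4/0.40 = 54.6 min.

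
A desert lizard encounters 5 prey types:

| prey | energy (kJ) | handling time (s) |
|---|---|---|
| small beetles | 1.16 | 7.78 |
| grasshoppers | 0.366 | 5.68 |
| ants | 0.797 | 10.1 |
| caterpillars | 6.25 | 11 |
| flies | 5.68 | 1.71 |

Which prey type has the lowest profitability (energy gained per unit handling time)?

In descending order of E/h:
flies: 5.68/1.71 = 3.32 kJ/s
caterpillars: 6.25/11 = 0.568 kJ/s
small beetles: 1.16/7.78 = 0.149 kJ/s
ants: 0.797/10.1 = 0.0789 kJ/s
grasshoppers: 0.366/5.68 = 0.0644 kJ/s

grasshoppers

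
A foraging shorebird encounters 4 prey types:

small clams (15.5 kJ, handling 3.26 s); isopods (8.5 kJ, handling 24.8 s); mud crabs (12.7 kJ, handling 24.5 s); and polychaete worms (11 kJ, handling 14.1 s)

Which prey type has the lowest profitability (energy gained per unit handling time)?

In descending order of E/h:
small clams: 15.5/3.26 = 4.75 kJ/s
polychaete worms: 11/14.1 = 0.78 kJ/s
mud crabs: 12.7/24.5 = 0.518 kJ/s
isopods: 8.5/24.8 = 0.343 kJ/s

isopods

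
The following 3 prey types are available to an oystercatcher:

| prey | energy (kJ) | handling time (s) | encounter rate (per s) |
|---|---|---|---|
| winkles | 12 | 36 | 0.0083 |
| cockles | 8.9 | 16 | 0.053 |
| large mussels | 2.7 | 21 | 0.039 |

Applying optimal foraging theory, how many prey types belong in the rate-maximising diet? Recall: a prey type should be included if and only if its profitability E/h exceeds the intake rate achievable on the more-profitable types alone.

Rank by E/h (kJ/s): cockles 0.556, winkles 0.333, large mussels 0.129. Include each in turn until the next type's E/h falls below the running intake rate.
Rate on top 1: 0.2552. winkles: 0.333 > 0.2552 → include.
Rate on top 2: 0.2661. large mussels: 0.129 < 0.2661 → exclude; stop.
Optimal diet: cockles, winkles — 2 of 3 types.

2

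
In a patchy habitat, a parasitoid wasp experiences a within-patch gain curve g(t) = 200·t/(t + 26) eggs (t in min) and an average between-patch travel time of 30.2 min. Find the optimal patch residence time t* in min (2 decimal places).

By the marginal value theorem, leave when the instantaneous gain rate g'(t) equals the habitat-wide average g(t)/(T + t).
g'(t) = 200·26/(t + 26)². Setting 200·26/(t+26)² = 200t/[(t+26)(30.2+t)] gives 26(30.2+t) = t(t+26), so t² = 26×30.2 = 785.2.
t* = √785.2 = 28.02 min.

28.02 min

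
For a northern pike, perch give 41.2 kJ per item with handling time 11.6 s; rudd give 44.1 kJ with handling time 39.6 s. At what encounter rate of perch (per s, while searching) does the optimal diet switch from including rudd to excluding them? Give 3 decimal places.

0.039 per s

Drop rudd once their profitability E₂/h₂ falls below the rate achievable on perch alone: E₂/h₂ = λE₁/(1 + λh₁).
Solve for λ: λE₁h₂ = E₂(1 + λh₁) → λ(E₁h₂ − E₂h₁) = E₂ → λ = E₂/(E₁h₂ − E₂h₁).
λ = 44.1/(41.2×39.6 − 44.1×11.6) = 44.1/1120 = 0.03938 per s.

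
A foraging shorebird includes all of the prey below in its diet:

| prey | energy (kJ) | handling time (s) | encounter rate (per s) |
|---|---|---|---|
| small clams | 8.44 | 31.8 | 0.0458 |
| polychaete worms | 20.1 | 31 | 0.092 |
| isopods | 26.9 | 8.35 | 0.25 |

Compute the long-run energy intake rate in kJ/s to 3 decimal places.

R = Σλ_iE_i / (1 + Σλ_ih_i)
Numerator: 0.0458×8.44 + 0.092×20.1 + 0.25×26.9 = 8.961
Denominator: 1 + 0.0458×31.8 + 0.092×31 + 0.25×8.35 = 7.396
R = 8.961/7.396 = 1.212 kJ/s

1.212 kJ/s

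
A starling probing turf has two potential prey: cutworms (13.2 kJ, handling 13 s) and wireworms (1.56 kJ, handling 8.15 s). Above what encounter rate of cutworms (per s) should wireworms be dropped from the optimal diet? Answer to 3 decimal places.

Drop wireworms once their profitability E₂/h₂ falls below the rate achievable on cutworms alone: E₂/h₂ = λE₁/(1 + λh₁).
Solve for λ: λE₁h₂ = E₂(1 + λh₁) → λ(E₁h₂ − E₂h₁) = E₂ → λ = E₂/(E₁h₂ − E₂h₁).
λ = 1.56/(13.2×8.15 − 1.56×13) = 1.56/87.3 = 0.01787 per s.

0.018 per s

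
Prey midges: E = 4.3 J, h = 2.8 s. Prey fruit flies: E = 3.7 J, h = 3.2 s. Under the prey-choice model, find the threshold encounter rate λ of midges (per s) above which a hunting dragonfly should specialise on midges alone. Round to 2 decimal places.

1.09 per s

At the threshold, the rate on midges alone equals the profitability of fruit flies: λ·4.3/(1 + λ·2.8) = 3.7/3.2 = 1.156.
Rearranging, λ(4.3 − 1.156×2.8) = 1.156, so λ = 1.156/1.062 = 1.088 per s.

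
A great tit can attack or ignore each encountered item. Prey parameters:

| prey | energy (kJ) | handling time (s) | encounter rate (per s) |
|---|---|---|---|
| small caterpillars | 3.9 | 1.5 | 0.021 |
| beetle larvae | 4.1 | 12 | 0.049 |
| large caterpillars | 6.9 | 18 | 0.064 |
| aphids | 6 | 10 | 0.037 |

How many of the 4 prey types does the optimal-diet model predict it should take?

E/h in descending order: small caterpillars 2.6, aphids 0.6, large caterpillars 0.383, beetle larvae 0.342 kJ/s. The optimal diet is the largest prefix of this list for which every included type satisfies E_i/h_i > R on the types above it.
Rate on top 1: 0.0794. aphids: 0.6 > 0.0794 → include.
Rate on top 2: 0.2168. large caterpillars: 0.383 > 0.2168 → include.
Rate on top 3: 0.292. beetle larvae: 0.342 > 0.292 → include.
Optimal diet: small caterpillars, aphids, large caterpillars, beetle larvae — 4 of 4 types.

4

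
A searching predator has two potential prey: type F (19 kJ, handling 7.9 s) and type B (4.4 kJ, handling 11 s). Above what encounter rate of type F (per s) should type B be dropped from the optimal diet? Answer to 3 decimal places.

0.025 per s

The zero-one rule: include type B iff E₂/h₂ > λE₁/(1+λh₁). Equality gives the switch point.
λE₁h₂ = E₂ + λE₂h₁ ⇒ λ = E₂/(E₁h₂ − E₂h₁) = 4.4/(209 − 34.76) = 0.02525 per s.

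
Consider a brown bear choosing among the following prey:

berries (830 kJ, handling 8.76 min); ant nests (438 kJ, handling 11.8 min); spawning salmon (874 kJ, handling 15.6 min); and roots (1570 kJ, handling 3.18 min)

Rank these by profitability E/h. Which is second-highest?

Profitability E/h (kJ/min): berries = 830/8.76 = 94.7, ant nests = 438/11.8 = 37.1, spawning salmon = 874/15.6 = 56, roots = 1570/3.18 = 494.
Ranked: roots > berries > spawning salmon > ant nests.

berries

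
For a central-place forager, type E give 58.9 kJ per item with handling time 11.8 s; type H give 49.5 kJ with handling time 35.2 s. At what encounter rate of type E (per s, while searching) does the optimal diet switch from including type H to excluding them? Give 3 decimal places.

0.033 per s

Drop type H once their profitability E₂/h₂ falls below the rate achievable on type E alone: E₂/h₂ = λE₁/(1 + λh₁).
Solve for λ: λE₁h₂ = E₂(1 + λh₁) → λ(E₁h₂ − E₂h₁) = E₂ → λ = E₂/(E₁h₂ − E₂h₁).
λ = 49.5/(58.9×35.2 − 49.5×11.8) = 49.5/1489 = 0.03324 per s.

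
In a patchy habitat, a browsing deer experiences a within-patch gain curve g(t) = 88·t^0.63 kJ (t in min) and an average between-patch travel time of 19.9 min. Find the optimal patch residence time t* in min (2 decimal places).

Optimal t* satisfies g'(t*) = g(t*)/(T + t*).
g'(t) = 0.63·88·t^-0.37. Setting 0.63·88·t^-0.37 = 88·t^0.63/(19.9+t) gives 0.63(19.9+t) = t, so 0.37·t = 0.63×19.9.
t* = 0.63×19.9/0.37 = 33.88 min.

33.88 min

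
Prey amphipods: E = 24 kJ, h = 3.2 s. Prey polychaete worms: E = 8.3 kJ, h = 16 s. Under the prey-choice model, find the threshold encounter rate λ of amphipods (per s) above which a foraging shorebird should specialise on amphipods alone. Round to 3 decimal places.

0.023 per s

The zero-one rule: include polychaete worms iff E₂/h₂ > λE₁/(1+λh₁). Equality gives the switch point.
λE₁h₂ = E₂ + λE₂h₁ ⇒ λ = E₂/(E₁h₂ − E₂h₁) = 8.3/(384 − 26.56) = 0.02322 per s.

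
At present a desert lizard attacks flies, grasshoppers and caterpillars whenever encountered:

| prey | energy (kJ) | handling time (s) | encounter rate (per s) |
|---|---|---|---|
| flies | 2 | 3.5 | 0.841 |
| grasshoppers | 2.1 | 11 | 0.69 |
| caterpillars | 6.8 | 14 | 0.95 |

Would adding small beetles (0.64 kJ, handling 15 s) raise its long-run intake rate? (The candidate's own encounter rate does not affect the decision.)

No

Current rate: (0.841×2 + 0.69×2.1 + 0.95×6.8)/(1 + 0.841×3.5 + 0.69×11 + 0.95×14) = 0.3862 kJ/s.
small beetles: E/h = 0.64/15 = 0.04267 kJ/s.
Since 0.04267 < R, time spent handling small beetles is better spent searching.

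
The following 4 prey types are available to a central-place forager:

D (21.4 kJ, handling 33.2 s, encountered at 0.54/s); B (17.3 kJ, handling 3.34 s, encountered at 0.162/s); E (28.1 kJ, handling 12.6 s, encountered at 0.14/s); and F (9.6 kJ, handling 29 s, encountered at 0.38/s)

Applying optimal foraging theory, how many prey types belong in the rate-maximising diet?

E/h in descending order: B 5.18, E 2.23, D 0.645, F 0.331 kJ/s. The optimal diet is the largest prefix of this list for which every included type satisfies E_i/h_i > R on the types above it.
Rate on top 1: 1.819. E: 2.23 > 1.819 → include.
Rate on top 2: 2.038. D: 0.645 < 2.038 → exclude; stop.
Optimal diet: B, E — 2 of 4 types.

2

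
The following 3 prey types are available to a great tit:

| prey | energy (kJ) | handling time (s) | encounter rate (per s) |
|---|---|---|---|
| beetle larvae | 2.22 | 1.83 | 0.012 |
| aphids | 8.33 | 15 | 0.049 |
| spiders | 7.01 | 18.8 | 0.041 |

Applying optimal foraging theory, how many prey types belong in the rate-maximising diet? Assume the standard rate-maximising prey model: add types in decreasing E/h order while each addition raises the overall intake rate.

3

Rank by E/h (kJ/s): beetle larvae 1.21, aphids 0.555, spiders 0.373. Include each in turn until the next type's E/h falls below the running intake rate.
Rate on top 1: 0.02607. aphids: 0.555 > 0.02607 → include.
Rate on top 2: 0.2475. spiders: 0.373 > 0.2475 → include.
Optimal diet: beetle larvae, aphids, spiders — 3 of 3 types.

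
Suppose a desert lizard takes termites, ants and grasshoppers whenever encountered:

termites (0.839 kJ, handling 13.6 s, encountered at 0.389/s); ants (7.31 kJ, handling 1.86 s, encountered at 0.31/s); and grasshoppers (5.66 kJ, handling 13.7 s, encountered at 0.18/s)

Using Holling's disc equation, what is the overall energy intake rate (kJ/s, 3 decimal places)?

R = (0.389×0.839 + 0.31×7.31 + 0.18×5.66) / (1 + 0.389×13.6 + 0.31×1.86 + 0.18×13.7) = 3.611/9.333 = 0.3869 kJ/s.

0.387 kJ/s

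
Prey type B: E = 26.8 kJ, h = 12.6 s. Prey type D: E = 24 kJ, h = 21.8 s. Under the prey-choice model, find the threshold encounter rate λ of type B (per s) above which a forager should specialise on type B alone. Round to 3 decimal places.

0.085 per s

At the threshold, the rate on type B alone equals the profitability of type D: λ·26.8/(1 + λ·12.6) = 24/21.8 = 1.101.
Rearranging, λ(26.8 − 1.101×12.6) = 1.101, so λ = 1.101/12.93 = 0.08515 per s.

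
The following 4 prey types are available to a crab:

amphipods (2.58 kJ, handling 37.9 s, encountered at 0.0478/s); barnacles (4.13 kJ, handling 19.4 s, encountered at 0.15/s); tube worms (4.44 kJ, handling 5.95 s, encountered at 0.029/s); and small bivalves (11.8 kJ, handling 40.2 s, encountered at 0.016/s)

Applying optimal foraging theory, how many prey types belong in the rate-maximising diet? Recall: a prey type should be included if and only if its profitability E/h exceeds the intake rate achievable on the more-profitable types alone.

Rank by E/h (kJ/s): tube worms 0.746, small bivalves 0.294, barnacles 0.213, amphipods 0.0681. Include each in turn until the next type's E/h falls below the running intake rate.
Rate on top 1: 0.1098. small bivalves: 0.294 > 0.1098 → include.
Rate on top 2: 0.1749. barnacles: 0.213 > 0.1749 → include.
Rate on top 3: 0.1983. amphipods: 0.0681 < 0.1983 → exclude; stop.
Optimal diet: tube worms, small bivalves, barnacles — 3 of 4 types.

3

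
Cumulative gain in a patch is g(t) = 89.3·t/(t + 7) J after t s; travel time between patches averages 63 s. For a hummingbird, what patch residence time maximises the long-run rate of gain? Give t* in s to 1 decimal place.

By the marginal value theorem, leave when the instantaneous gain rate g'(t) equals the habitat-wide average g(t)/(T + t).
g'(t) = 89.3·7/(t + 7)². Setting 89.3·7/(t+7)² = 89.3t/[(t+7)(63+t)] gives 7(63+t) = t(t+7), so t² = 7×63 = 441.
t* = √441 = 21 s.

21.0 s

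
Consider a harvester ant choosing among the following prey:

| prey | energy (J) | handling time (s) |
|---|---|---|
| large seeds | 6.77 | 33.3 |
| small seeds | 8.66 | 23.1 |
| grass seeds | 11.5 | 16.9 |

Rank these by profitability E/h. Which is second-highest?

Profitability E/h (J/s): large seeds = 6.77/33.3 = 0.203, small seeds = 8.66/23.1 = 0.375, grass seeds = 11.5/16.9 = 0.68.
Ranked: grass seeds > small seeds > large seeds.

small seeds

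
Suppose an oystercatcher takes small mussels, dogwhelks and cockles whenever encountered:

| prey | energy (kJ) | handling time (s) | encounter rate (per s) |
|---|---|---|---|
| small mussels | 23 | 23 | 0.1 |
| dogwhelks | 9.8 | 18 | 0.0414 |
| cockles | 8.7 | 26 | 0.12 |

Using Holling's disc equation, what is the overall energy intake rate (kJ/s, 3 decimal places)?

R = Σλ_iE_i / (1 + Σλ_ih_i)
Numerator: 0.1×23 + 0.0414×9.8 + 0.12×8.7 = 3.75
Denominator: 1 + 0.1×23 + 0.0414×18 + 0.12×26 = 7.165
R = 3.75/7.165 = 0.5233 kJ/s

0.523 kJ/s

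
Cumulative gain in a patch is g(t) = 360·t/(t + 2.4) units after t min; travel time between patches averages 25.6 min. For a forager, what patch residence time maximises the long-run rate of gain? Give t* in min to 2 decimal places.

7.84 min

Maximise g(t)/(T+t): set derivative to zero → g'(t)(T+t) = g(t).
g'(t) = 360·2.4/(t + 2.4)². Setting 360·2.4/(t+2.4)² = 360t/[(t+2.4)(25.6+t)] gives 2.4(25.6+t) = t(t+2.4), so t² = 2.4×25.6 = 61.44.
t* = √61.44 = 7.838 min.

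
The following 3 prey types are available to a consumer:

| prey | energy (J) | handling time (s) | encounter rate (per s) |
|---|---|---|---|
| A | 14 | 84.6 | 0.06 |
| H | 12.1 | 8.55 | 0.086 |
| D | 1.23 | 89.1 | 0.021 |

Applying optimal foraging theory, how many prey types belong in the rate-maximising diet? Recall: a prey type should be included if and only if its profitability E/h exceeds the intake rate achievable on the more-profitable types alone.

1

Rank by E/h (J/s): H 1.42, A 0.165, D 0.0138. Include each in turn until the next type's E/h falls below the running intake rate.
Rate on top 1: 0.5997. A: 0.165 < 0.5997 → exclude; stop.
Optimal diet: H — 1 of 3 types.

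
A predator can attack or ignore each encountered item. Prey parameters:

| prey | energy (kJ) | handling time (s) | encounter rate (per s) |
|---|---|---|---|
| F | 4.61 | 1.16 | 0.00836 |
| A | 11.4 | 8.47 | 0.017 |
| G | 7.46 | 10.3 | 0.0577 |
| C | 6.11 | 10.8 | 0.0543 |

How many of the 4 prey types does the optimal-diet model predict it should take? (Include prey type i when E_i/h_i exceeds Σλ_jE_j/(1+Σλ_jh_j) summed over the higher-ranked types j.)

Profitabilities (E/h, kJ/s): F 3.97, A 1.35, G 0.724, C 0.566. Add prey in this order while the next type's profitability exceeds the intake rate on those already taken.
Rate on top 1: 0.03817. A: 1.35 > 0.03817 → include.
Rate on top 2: 0.2014. G: 0.724 > 0.2014 → include.
Rate on top 3: 0.3792. C: 0.566 > 0.3792 → include.
Optimal diet: F, A, G, C — 4 of 4 types.

4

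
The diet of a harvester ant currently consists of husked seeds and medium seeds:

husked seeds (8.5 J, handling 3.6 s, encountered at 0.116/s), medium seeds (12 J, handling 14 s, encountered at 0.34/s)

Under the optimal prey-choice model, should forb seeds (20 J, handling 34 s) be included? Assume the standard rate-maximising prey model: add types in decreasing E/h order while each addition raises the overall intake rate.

Intake rate on the current diet: R = (0.116×8.5 + 0.34×12) / (1 + 0.116×3.6 + 0.34×14) = 5.066/6.178 = 0.8201 J/s.
Profitability of forb seeds: 20/34 = 0.5882 J/s.
Since 0.5882 < R, time spent handling forb seeds is better spent searching.

No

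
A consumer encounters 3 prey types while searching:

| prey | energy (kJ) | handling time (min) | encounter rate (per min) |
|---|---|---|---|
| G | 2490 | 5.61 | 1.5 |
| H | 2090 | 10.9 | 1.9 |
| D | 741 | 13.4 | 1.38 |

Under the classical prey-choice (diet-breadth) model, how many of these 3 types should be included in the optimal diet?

1

Profitabilities (E/h, kJ/min): G 444, H 192, D 55.3. Add prey in this order while the next type's profitability exceeds the intake rate on those already taken.
Rate on top 1: 396.7. H: 192 < 396.7 → exclude; stop.
Optimal diet: G — 1 of 3 types.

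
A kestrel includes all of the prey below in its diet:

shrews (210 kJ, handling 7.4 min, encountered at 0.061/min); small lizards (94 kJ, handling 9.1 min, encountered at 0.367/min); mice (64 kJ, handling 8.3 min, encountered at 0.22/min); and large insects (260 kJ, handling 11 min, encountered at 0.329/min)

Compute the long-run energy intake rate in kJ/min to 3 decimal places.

Energy encountered per unit search time: 0.061×210 + 0.367×94 + 0.22×64 + 0.329×260 = 146.9 kJ/min.
Handling time per unit search time: 0.061×7.4 + 0.367×9.1 + 0.22×8.3 + 0.329×11 = 9.236.
Rate = 146.9/(1 + 9.236) = 14.35 kJ/min.

14.354 kJ/min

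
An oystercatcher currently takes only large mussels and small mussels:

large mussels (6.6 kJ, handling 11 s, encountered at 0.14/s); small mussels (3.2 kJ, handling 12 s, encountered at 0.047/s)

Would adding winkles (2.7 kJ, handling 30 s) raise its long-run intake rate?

On large mussels and small mussels alone, R = ΣλE/(1+Σλh) = 1.074/3.104 = 0.3461 kJ/s.
Profitability of winkles: 2.7/30 = 0.09 kJ/s.
0.09 < 0.3461, so adding winkles would lower the average — exclude it.

No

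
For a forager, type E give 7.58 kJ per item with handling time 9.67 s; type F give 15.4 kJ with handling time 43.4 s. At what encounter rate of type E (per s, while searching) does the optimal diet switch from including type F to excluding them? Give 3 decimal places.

0.086 per s

Drop type F once their profitability E₂/h₂ falls below the rate achievable on type E alone: E₂/h₂ = λE₁/(1 + λh₁).
Solve for λ: λE₁h₂ = E₂(1 + λh₁) → λ(E₁h₂ − E₂h₁) = E₂ → λ = E₂/(E₁h₂ − E₂h₁).
λ = 15.4/(7.58×43.4 − 15.4×9.67) = 15.4/180.1 = 0.08553 per s.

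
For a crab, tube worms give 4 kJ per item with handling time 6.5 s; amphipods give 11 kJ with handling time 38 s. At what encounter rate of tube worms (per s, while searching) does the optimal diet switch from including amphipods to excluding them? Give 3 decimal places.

At the threshold, the rate on tube worms alone equals the profitability of amphipods: λ·4/(1 + λ·6.5) = 11/38 = 0.2895.
Rearranging, λ(4 − 0.2895×6.5) = 0.2895, so λ = 0.2895/2.118 = 0.1366 per s.

0.137 per s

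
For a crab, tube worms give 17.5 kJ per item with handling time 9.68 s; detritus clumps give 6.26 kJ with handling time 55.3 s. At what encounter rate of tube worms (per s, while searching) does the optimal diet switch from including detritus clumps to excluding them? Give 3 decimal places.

0.007 per s

The zero-one rule: include detritus clumps iff E₂/h₂ > λE₁/(1+λh₁). Equality gives the switch point.
λE₁h₂ = E₂ + λE₂h₁ ⇒ λ = E₂/(E₁h₂ − E₂h₁) = 6.26/(967.8 − 60.6) = 0.006901 per s.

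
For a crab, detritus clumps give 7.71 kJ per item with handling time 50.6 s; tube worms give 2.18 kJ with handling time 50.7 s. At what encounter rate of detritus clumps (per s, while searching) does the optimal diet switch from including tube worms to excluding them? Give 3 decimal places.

0.008 per s

Drop tube worms once their profitability E₂/h₂ falls below the rate achievable on detritus clumps alone: E₂/h₂ = λE₁/(1 + λh₁).
Solve for λ: λE₁h₂ = E₂(1 + λh₁) → λ(E₁h₂ − E₂h₁) = E₂ → λ = E₂/(E₁h₂ − E₂h₁).
λ = 2.18/(7.71×50.7 − 2.18×50.6) = 2.18/280.6 = 0.007769 per s.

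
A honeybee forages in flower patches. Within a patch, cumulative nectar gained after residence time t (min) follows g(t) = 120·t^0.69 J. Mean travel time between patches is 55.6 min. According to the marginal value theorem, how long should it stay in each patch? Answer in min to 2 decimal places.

Maximise g(t)/(T+t): set derivative to zero → g'(t)(T+t) = g(t).
g'(t) = 0.69·120·t^-0.31. Setting 0.69·120·t^-0.31 = 120·t^0.69/(55.6+t) gives 0.69(55.6+t) = t, so 0.31·t = 0.69×55.6.
t* = 0.69×55.6/0.31 = 123.8 min.

123.75 min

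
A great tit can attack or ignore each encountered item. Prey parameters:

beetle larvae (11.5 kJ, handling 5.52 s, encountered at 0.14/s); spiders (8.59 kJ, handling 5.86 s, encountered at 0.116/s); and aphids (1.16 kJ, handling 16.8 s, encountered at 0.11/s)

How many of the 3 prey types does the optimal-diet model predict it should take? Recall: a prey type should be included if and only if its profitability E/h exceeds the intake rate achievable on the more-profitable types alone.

2

E/h in descending order: beetle larvae 2.08, spiders 1.47, aphids 0.069 kJ/s. The optimal diet is the largest prefix of this list for which every included type satisfies E_i/h_i > R on the types above it.
Rate on top 1: 0.9082. spiders: 1.47 > 0.9082 → include.
Rate on top 2: 1.063. aphids: 0.069 < 1.063 → exclude; stop.
Optimal diet: beetle larvae, spiders — 2 of 3 types.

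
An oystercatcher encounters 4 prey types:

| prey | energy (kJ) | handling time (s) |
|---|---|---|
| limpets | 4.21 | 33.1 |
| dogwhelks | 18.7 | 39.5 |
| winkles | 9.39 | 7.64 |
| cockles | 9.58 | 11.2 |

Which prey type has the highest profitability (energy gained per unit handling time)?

In descending order of E/h:
winkles: 9.39/7.64 = 1.23 kJ/s
cockles: 9.58/11.2 = 0.855 kJ/s
dogwhelks: 18.7/39.5 = 0.473 kJ/s
limpets: 4.21/33.1 = 0.127 kJ/s

winkles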